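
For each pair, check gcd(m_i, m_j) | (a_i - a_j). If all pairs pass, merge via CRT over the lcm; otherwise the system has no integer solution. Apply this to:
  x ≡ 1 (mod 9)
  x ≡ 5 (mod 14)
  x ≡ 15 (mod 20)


Moduli 9, 14, 20 are not pairwise coprime, so CRT works modulo lcm(m_i) when all pairwise compatibility conditions hold.
Pairwise compatibility: gcd(m_i, m_j) must divide a_i - a_j for every pair.
Merge one congruence at a time:
  Start: x ≡ 1 (mod 9).
  Combine with x ≡ 5 (mod 14): gcd(9, 14) = 1; 5 - 1 = 4, which IS divisible by 1, so compatible.
    Write x = 1 + 9·t and substitute into x ≡ 5 (mod 14): 9·t ≡ 5 − 1 = 4 (mod 14).
    The inverse of 9 mod 14 is 11 (since 9·11 = 99 = 7·14 + 1), so t ≡ 11·4 = 44 ≡ 2 (mod 14).
    Then x = 1 + 9·2 = 19, valid modulo lcm(9, 14) = 126: x ≡ 19 (mod 126).
  Combine with x ≡ 15 (mod 20): gcd(126, 20) = 2; 15 - 19 = -4, which IS divisible by 2, so compatible.
    Write x = 19 + 126·t and substitute into x ≡ 15 (mod 20): 126·t ≡ 15 − 19 = -4 (mod 20).
    Divide the congruence (and modulus) by g = 2: 63·t ≡ -2 (mod 10).
    Reduce coefficients mod 10: 3·t ≡ 8 (mod 10).
    The inverse of 3 mod 10 is 7 (since 3·7 = 21 = 2·10 + 1), so t ≡ 7·8 = 56 ≡ 6 (mod 10).
    Then x = 19 + 126·6 = 775, valid modulo lcm(126, 20) = 1260: x ≡ 775 (mod 1260).
Verify: 775 mod 9 = 1, 775 mod 14 = 5, 775 mod 20 = 15.

x ≡ 775 (mod 1260).


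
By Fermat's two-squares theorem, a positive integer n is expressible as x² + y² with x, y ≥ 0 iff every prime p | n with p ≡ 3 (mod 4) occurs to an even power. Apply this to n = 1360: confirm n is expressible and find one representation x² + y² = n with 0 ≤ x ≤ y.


Step 1: Factor n = 1360 = 2^4 · 5 · 17.
Step 2: Check the mod-4 condition on each prime factor: 2 = 2 (special); 5 ≡ 1 (mod 4), exponent 1; 17 ≡ 1 (mod 4), exponent 1.
All primes ≡ 3 (mod 4) appear to even exponent (or don't appear), so by the two-squares theorem n IS expressible as a sum of two squares.
Step 3: Build a representation. Group n = k² · m with k = 4 and m = 5 · 17 = 85 (a product of primes ≡ 1 (mod 4)); a representation of m scales to one of n via (k·x)² + (k·y)² = k²(x² + y²). Each prime p ≡ 1 (mod 4) is itself a sum of two squares; find a² by testing p − a² for a perfect square:
  5: 5 − 1² = 4 = 2² ⇒ 5 = 1² + 2².
  17: 17 − 1² = 16 = 4² ⇒ 17 = 1² + 4².
  Combine using the Brahmagupta–Fibonacci identity (a² + b²)(c² + d²) = (ac − bd)² + (ad + bc)² = (ac + bd)² + (ad − bc)²:
  5 · 17 = 85: from (1² + 2²)(1² + 4²), take (1·1 − 2·4, 1·4 + 2·1) = (1 − 8, 4 + 2) = (-7, 6); dropping signs (only squares matter) gives (7, 6); check 7² + 6² = 49 + 36 = 85 ✓.
  Scale by k = 4: (4·7, 4·6) = (28, 24).
Step 4: Order so x ≤ y and verify: 24² + 28² = 576 + 784 = 1360 = n. ✓

n = 1360 = 24² + 28² (one valid representation with x ≤ y).


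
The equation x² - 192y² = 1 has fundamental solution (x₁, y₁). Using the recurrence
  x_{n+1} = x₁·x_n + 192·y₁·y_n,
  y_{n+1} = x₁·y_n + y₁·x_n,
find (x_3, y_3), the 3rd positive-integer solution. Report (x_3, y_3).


Step 1: Find the fundamental solution (x₁, y₁) of x² - 192y² = 1.
  Expand √192 as a continued fraction. a₀ = ⌊√192⌋ = 13; iterate m_{k+1} = d_k·a_k − m_k, d_{k+1} = (192 − m_{k+1}²)/d_k, a_{k+1} = ⌊(a₀ + m_{k+1})/d_{k+1}⌋ (starting m₀ = 0, d₀ = 1), with convergents p_k = a_k·p_{k-1} + p_{k-2}, q_k = a_k·q_{k-1} + q_{k-2} (p₋₁ = 1, q₋₁ = 0):
  k = 0: a₀ = 13; p₀/q₀ = 13/1; p₀² − 192·q₀² = 169 − 192 = -23.
  k = 1: m = 13, d = 23, a = ⌊(13 + 13)/23⌋ = 1; p/q = (1·13 + 1)/(1·1 + 0) = 14/1; p² − 192·q² = 196 − 192 = 4.
  k = 2: m = 10, d = 4, a = ⌊(13 + 10)/4⌋ = 5; p/q = (5·14 + 13)/(5·1 + 1) = 83/6; p² − 192·q² = 6889 − 6912 = -23.
  k = 3: m = 10, d = 23, a = ⌊(13 + 10)/23⌋ = 1; p/q = (1·83 + 14)/(1·6 + 1) = 97/7; p² − 192·q² = 9409 − 9408 = 1.
  The first convergent with p² − 192·q² = 1 gives the fundamental solution (x₁, y₁) = (97, 7).
Step 2: Apply the recurrence (x_{n+1}, y_{n+1}) = (x₁x_n + 192y₁y_n, x₁y_n + y₁x_n) repeatedly.
  From (x_1, y_1) = (97, 7): x_2 = 97·97 + 192·7·7 = 18817; y_2 = 97·7 + 7·97 = 1358.
  From (x_2, y_2) = (18817, 1358): x_3 = 97·18817 + 192·7·1358 = 3650401; y_3 = 97·1358 + 7·18817 = 263445.
Step 3: Verify x_3² - 192·y_3² = 13325427460801 - 13325427460800 = 1 (should be 1). ✓

(x_1, y_1) = (97, 7); (x_3, y_3) = (3650401, 263445).


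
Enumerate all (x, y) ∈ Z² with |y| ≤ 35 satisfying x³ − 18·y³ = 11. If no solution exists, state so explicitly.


The equation is x³ - 18y³ = 11. For fixed y, x³ = 18·y³ + 11, so a solution requires the RHS to be a perfect cube.
Strategy: iterate y from -35 to 35, compute RHS = 18·y³ + 11, and check whether it is a (positive or negative) perfect cube.
Check small values of y:
  y = 0: RHS = 11 is not a perfect cube.
  y = 1: RHS = 29 is not a perfect cube.
  y = -1: RHS = -7 is not a perfect cube.
  y = 2: RHS = 155 is not a perfect cube.
  y = -2: RHS = -133 is not a perfect cube.
  y = 3: RHS = 497 is not a perfect cube.
  y = -3: RHS = -475 is not a perfect cube.
Continuing the search up to |y| = 35 finds no solutions either.
No (x, y) in the scanned range satisfies the equation.

No integer solutions with |y| ≤ 35.


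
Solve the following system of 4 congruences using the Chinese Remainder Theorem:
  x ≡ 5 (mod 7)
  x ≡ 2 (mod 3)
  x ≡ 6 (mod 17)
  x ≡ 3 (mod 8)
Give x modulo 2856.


Product of moduli M = 7 · 3 · 17 · 8 = 2856.
Merge one congruence at a time:
  Start: x ≡ 5 (mod 7).
  Combine with x ≡ 2 (mod 3); new modulus lcm = 21.
    Write x = 5 + 7·t and substitute into x ≡ 2 (mod 3): 7·t ≡ 2 − 5 = -3 (mod 3).
    Reduce coefficients mod 3: 1·t ≡ 0 (mod 3).
    So t ≡ 0 (mod 3).
    Then x = 5 + 7·0 = 5, valid modulo lcm(7, 3) = 21: x ≡ 5 (mod 21).
  Combine with x ≡ 6 (mod 17); new modulus lcm = 357.
    Write x = 5 + 21·t and substitute into x ≡ 6 (mod 17): 21·t ≡ 6 − 5 = 1 (mod 17).
    Reduce coefficients mod 17: 4·t ≡ 1 (mod 17).
    The inverse of 4 mod 17 is 13 (since 4·13 = 52 = 3·17 + 1), so t ≡ 13·1 = 13 ≡ 13 (mod 17).
    Then x = 5 + 21·13 = 278, valid modulo lcm(21, 17) = 357: x ≡ 278 (mod 357).
  Combine with x ≡ 3 (mod 8); new modulus lcm = 2856.
    Write x = 278 + 357·t and substitute into x ≡ 3 (mod 8): 357·t ≡ 3 − 278 = -275 (mod 8).
    Reduce coefficients mod 8: 5·t ≡ 5 (mod 8).
    The inverse of 5 mod 8 is 5 (since 5·5 = 25 = 3·8 + 1), so t ≡ 5·5 = 25 ≡ 1 (mod 8).
    Then x = 278 + 357·1 = 635, valid modulo lcm(357, 8) = 2856: x ≡ 635 (mod 2856).
Verify against each original: 635 mod 7 = 5, 635 mod 3 = 2, 635 mod 17 = 6, 635 mod 8 = 3.

x ≡ 635 (mod 2856).


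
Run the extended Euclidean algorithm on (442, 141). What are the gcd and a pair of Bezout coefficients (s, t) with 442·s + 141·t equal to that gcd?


Euclidean algorithm on (442, 141) — divide until remainder is 0:
  442 = 3 · 141 + 19
  141 = 7 · 19 + 8
  19 = 2 · 8 + 3
  8 = 2 · 3 + 2
  3 = 1 · 2 + 1
  2 = 2 · 1 + 0
gcd(442, 141) = 1.
Track Bezout coefficients alongside the remainders: start with r₀ = 442 = a·1 + b·0 (s = 1, t = 0) and r₁ = 141 = a·0 + b·1 (s = 0, t = 1); each new remainder r_{k+1} = r_{k-1} − q_k·r_k inherits s_{k+1} = s_{k-1} − q_k·s_k, t_{k+1} = t_{k-1} − q_k·t_k, so r_k = a·s_k + b·t_k at every step:
  q = 3: r = 19, s = 1 − 3·0 = 1, t = 0 − 3·1 = -3  (check: 442·1 + 141·(-3) = 19)
  q = 7: r = 8, s = 0 − 7·1 = -7, t = 1 − 7·(-3) = 22  (check: 442·(-7) + 141·22 = 8)
  q = 2: r = 3, s = 1 − 2·(-7) = 15, t = -3 − 2·22 = -47  (check: 442·15 + 141·(-47) = 3)
  q = 2: r = 2, s = -7 − 2·15 = -37, t = 22 − 2·(-47) = 116  (check: 442·(-37) + 141·116 = 2)
  q = 1: r = 1, s = 15 − 1·(-37) = 52, t = -47 − 1·116 = -163  (check: 442·52 + 141·(-163) = 1)
The row with r = 1 (the gcd) gives the Bezout coefficients s = 52, t = -163.
Result: 442 · (52) + 141 · (-163) = 1.

gcd(442, 141) = 1; s = 52, t = -163 (check: 442·52 + 141·(-163) = 1).


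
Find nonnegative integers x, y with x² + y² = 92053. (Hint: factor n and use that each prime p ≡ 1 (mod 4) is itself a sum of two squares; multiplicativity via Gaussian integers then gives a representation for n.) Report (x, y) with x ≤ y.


Step 1: Factor n = 92053 = 13 · 73 · 97.
Step 2: Check the mod-4 condition on each prime factor: 13 ≡ 1 (mod 4), exponent 1; 73 ≡ 1 (mod 4), exponent 1; 97 ≡ 1 (mod 4), exponent 1.
All primes ≡ 3 (mod 4) appear to even exponent (or don't appear), so by the two-squares theorem n IS expressible as a sum of two squares.
Step 3: Build a representation. Here n = 13 · 73 · 97 is a product of primes ≡ 1 (mod 4). Each prime p ≡ 1 (mod 4) is itself a sum of two squares; find a² by testing p − a² for a perfect square:
  13: 13 − 1² = 12, 13 − 2² = 9 = 3² ⇒ 13 = 2² + 3².
  73: 73 − 1² = 72, 73 − 2² = 69, 73 − 3² = 64 = 8² ⇒ 73 = 3² + 8².
  97: 97 − 1² = 96, 97 − 2² = 93, 97 − 3² = 88, 97 − 4² = 81 = 9² ⇒ 97 = 4² + 9².
  Combine using the Brahmagupta–Fibonacci identity (a² + b²)(c² + d²) = (ac − bd)² + (ad + bc)² = (ac + bd)² + (ad − bc)²:
  13 · 73 = 949: from (2² + 3²)(3² + 8²), take (2·3 − 3·8, 2·8 + 3·3) = (6 − 24, 16 + 9) = (-18, 25); dropping signs (only squares matter) gives (18, 25); check 18² + 25² = 324 + 625 = 949 ✓.
  949 · 97 = 92053: from (18² + 25²)(4² + 9²), take (18·4 − 25·9, 18·9 + 25·4) = (72 − 225, 162 + 100) = (-153, 262); dropping signs (only squares matter) gives (153, 262); check 153² + 262² = 23409 + 68644 = 92053 ✓.
Step 4: Order so x ≤ y and verify: 153² + 262² = 23409 + 68644 = 92053 = n. ✓

n = 92053 = 153² + 262² (one valid representation with x ≤ y).


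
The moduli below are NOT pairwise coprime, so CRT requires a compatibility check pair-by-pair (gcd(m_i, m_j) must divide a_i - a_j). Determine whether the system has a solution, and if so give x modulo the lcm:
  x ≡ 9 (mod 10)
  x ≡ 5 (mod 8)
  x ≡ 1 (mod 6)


Moduli 10, 8, 6 are not pairwise coprime, so CRT works modulo lcm(m_i) when all pairwise compatibility conditions hold.
Pairwise compatibility: gcd(m_i, m_j) must divide a_i - a_j for every pair.
Merge one congruence at a time:
  Start: x ≡ 9 (mod 10).
  Combine with x ≡ 5 (mod 8): gcd(10, 8) = 2; 5 - 9 = -4, which IS divisible by 2, so compatible.
    Write x = 9 + 10·t and substitute into x ≡ 5 (mod 8): 10·t ≡ 5 − 9 = -4 (mod 8).
    Divide the congruence (and modulus) by g = 2: 5·t ≡ -2 (mod 4).
    Reduce coefficients mod 4: 1·t ≡ 2 (mod 4).
    So t ≡ 2 (mod 4).
    Then x = 9 + 10·2 = 29, valid modulo lcm(10, 8) = 40: x ≡ 29 (mod 40).
  Combine with x ≡ 1 (mod 6): gcd(40, 6) = 2; 1 - 29 = -28, which IS divisible by 2, so compatible.
    Write x = 29 + 40·t and substitute into x ≡ 1 (mod 6): 40·t ≡ 1 − 29 = -28 (mod 6).
    Divide the congruence (and modulus) by g = 2: 20·t ≡ -14 (mod 3).
    Reduce coefficients mod 3: 2·t ≡ 1 (mod 3).
    The inverse of 2 mod 3 is 2 (since 2·2 = 4 = 1·3 + 1), so t ≡ 2·1 = 2 ≡ 2 (mod 3).
    Then x = 29 + 40·2 = 109, valid modulo lcm(40, 6) = 120: x ≡ 109 (mod 120).
Verify: 109 mod 10 = 9, 109 mod 8 = 5, 109 mod 6 = 1.

x ≡ 109 (mod 120).


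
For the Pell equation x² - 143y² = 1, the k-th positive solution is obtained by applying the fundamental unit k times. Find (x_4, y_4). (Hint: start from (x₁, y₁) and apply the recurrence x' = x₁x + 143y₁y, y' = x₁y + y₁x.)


Step 1: Find the fundamental solution (x₁, y₁) of x² - 143y² = 1.
  Expand √143 as a continued fraction. a₀ = ⌊√143⌋ = 11; iterate m_{k+1} = d_k·a_k − m_k, d_{k+1} = (143 − m_{k+1}²)/d_k, a_{k+1} = ⌊(a₀ + m_{k+1})/d_{k+1}⌋ (starting m₀ = 0, d₀ = 1), with convergents p_k = a_k·p_{k-1} + p_{k-2}, q_k = a_k·q_{k-1} + q_{k-2} (p₋₁ = 1, q₋₁ = 0):
  k = 0: a₀ = 11; p₀/q₀ = 11/1; p₀² − 143·q₀² = 121 − 143 = -22.
  k = 1: m = 11, d = 22, a = ⌊(11 + 11)/22⌋ = 1; p/q = (1·11 + 1)/(1·1 + 0) = 12/1; p² − 143·q² = 144 − 143 = 1.
  The first convergent with p² − 143·q² = 1 gives the fundamental solution (x₁, y₁) = (12, 1).
Step 2: Apply the recurrence (x_{n+1}, y_{n+1}) = (x₁x_n + 143y₁y_n, x₁y_n + y₁x_n) repeatedly.
  From (x_1, y_1) = (12, 1): x_2 = 12·12 + 143·1·1 = 287; y_2 = 12·1 + 1·12 = 24.
  From (x_2, y_2) = (287, 24): x_3 = 12·287 + 143·1·24 = 6876; y_3 = 12·24 + 1·287 = 575.
  From (x_3, y_3) = (6876, 575): x_4 = 12·6876 + 143·1·575 = 164737; y_4 = 12·575 + 1·6876 = 13776.
Step 3: Verify x_4² - 143·y_4² = 27138279169 - 27138279168 = 1 (should be 1). ✓

(x_1, y_1) = (12, 1); (x_4, y_4) = (164737, 13776).


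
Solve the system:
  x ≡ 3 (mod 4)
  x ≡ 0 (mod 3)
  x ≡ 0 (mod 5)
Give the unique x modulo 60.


Moduli 4, 3, 5 are pairwise coprime; by CRT there is a unique solution modulo M = 4 · 3 · 5 = 60.
Solve pairwise, accumulating the modulus:
  Start with x ≡ 3 (mod 4).
  Combine with x ≡ 0 (mod 3): since gcd(4, 3) = 1, we get a unique residue mod 12.
    Write x = 3 + 4·t and substitute into x ≡ 0 (mod 3): 4·t ≡ 0 − 3 = -3 (mod 3).
    Reduce coefficients mod 3: 1·t ≡ 0 (mod 3).
    So t ≡ 0 (mod 3).
    Then x = 3 + 4·0 = 3, valid modulo lcm(4, 3) = 12: x ≡ 3 (mod 12).
  Combine with x ≡ 0 (mod 5): since gcd(12, 5) = 1, we get a unique residue mod 60.
    Write x = 3 + 12·t and substitute into x ≡ 0 (mod 5): 12·t ≡ 0 − 3 = -3 (mod 5).
    Reduce coefficients mod 5: 2·t ≡ 2 (mod 5).
    The inverse of 2 mod 5 is 3 (since 2·3 = 6 = 1·5 + 1), so t ≡ 3·2 = 6 ≡ 1 (mod 5).
    Then x = 3 + 12·1 = 15, valid modulo lcm(12, 5) = 60: x ≡ 15 (mod 60).
Verify: 15 mod 4 = 3 ✓, 15 mod 3 = 0 ✓, 15 mod 5 = 0 ✓.

x ≡ 15 (mod 60).


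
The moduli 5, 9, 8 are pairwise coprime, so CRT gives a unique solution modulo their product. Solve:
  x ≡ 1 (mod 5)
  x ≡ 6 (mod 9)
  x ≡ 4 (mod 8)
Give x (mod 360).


Moduli 5, 9, 8 are pairwise coprime; by CRT there is a unique solution modulo M = 5 · 9 · 8 = 360.
Solve pairwise, accumulating the modulus:
  Start with x ≡ 1 (mod 5).
  Combine with x ≡ 6 (mod 9): since gcd(5, 9) = 1, we get a unique residue mod 45.
    Write x = 1 + 5·t and substitute into x ≡ 6 (mod 9): 5·t ≡ 6 − 1 = 5 (mod 9).
    The inverse of 5 mod 9 is 2 (since 5·2 = 10 = 1·9 + 1), so t ≡ 2·5 = 10 ≡ 1 (mod 9).
    Then x = 1 + 5·1 = 6, valid modulo lcm(5, 9) = 45: x ≡ 6 (mod 45).
  Combine with x ≡ 4 (mod 8): since gcd(45, 8) = 1, we get a unique residue mod 360.
    Write x = 6 + 45·t and substitute into x ≡ 4 (mod 8): 45·t ≡ 4 − 6 = -2 (mod 8).
    Reduce coefficients mod 8: 5·t ≡ 6 (mod 8).
    The inverse of 5 mod 8 is 5 (since 5·5 = 25 = 3·8 + 1), so t ≡ 5·6 = 30 ≡ 6 (mod 8).
    Then x = 6 + 45·6 = 276, valid modulo lcm(45, 8) = 360: x ≡ 276 (mod 360).
Verify: 276 mod 5 = 1 ✓, 276 mod 9 = 6 ✓, 276 mod 8 = 4 ✓.

x ≡ 276 (mod 360).


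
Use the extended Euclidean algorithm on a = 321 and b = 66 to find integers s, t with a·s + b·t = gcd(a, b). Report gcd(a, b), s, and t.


Euclidean algorithm on (321, 66) — divide until remainder is 0:
  321 = 4 · 66 + 57
  66 = 1 · 57 + 9
  57 = 6 · 9 + 3
  9 = 3 · 3 + 0
gcd(321, 66) = 3.
Track Bezout coefficients alongside the remainders: start with r₀ = 321 = a·1 + b·0 (s = 1, t = 0) and r₁ = 66 = a·0 + b·1 (s = 0, t = 1); each new remainder r_{k+1} = r_{k-1} − q_k·r_k inherits s_{k+1} = s_{k-1} − q_k·s_k, t_{k+1} = t_{k-1} − q_k·t_k, so r_k = a·s_k + b·t_k at every step:
  q = 4: r = 57, s = 1 − 4·0 = 1, t = 0 − 4·1 = -4  (check: 321·1 + 66·(-4) = 57)
  q = 1: r = 9, s = 0 − 1·1 = -1, t = 1 − 1·(-4) = 5  (check: 321·(-1) + 66·5 = 9)
  q = 6: r = 3, s = 1 − 6·(-1) = 7, t = -4 − 6·5 = -34  (check: 321·7 + 66·(-34) = 3)
The row with r = 3 (the gcd) gives the Bezout coefficients s = 7, t = -34.
Result: 321 · (7) + 66 · (-34) = 3.

gcd(321, 66) = 3; s = 7, t = -34 (check: 321·7 + 66·(-34) = 3).


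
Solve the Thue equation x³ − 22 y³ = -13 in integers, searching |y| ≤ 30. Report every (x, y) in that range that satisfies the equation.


The equation is x³ - 22y³ = -13. For fixed y, x³ = 22·y³ − 13, so a solution requires the RHS to be a perfect cube.
Strategy: iterate y from -30 to 30, compute RHS = 22·y³ − 13, and check whether it is a (positive or negative) perfect cube.
Check small values of y:
  y = 0: RHS = -13 is not a perfect cube.
  y = 1: RHS = 9 is not a perfect cube.
  y = -1: RHS = -35 is not a perfect cube.
  y = 2: RHS = 163 is not a perfect cube.
  y = -2: RHS = -189 is not a perfect cube.
  y = 3: RHS = 581 is not a perfect cube.
  y = -3: RHS = -607 is not a perfect cube.
Continuing the search up to |y| = 30 finds no solutions either.
No (x, y) in the scanned range satisfies the equation.

No integer solutions with |y| ≤ 30.


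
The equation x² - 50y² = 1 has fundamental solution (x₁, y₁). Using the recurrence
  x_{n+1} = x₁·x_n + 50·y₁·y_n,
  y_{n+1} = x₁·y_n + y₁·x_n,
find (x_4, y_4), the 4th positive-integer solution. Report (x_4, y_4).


Step 1: Find the fundamental solution (x₁, y₁) of x² - 50y² = 1.
  Expand √50 as a continued fraction. a₀ = ⌊√50⌋ = 7; iterate m_{k+1} = d_k·a_k − m_k, d_{k+1} = (50 − m_{k+1}²)/d_k, a_{k+1} = ⌊(a₀ + m_{k+1})/d_{k+1}⌋ (starting m₀ = 0, d₀ = 1), with convergents p_k = a_k·p_{k-1} + p_{k-2}, q_k = a_k·q_{k-1} + q_{k-2} (p₋₁ = 1, q₋₁ = 0):
  k = 0: a₀ = 7; p₀/q₀ = 7/1; p₀² − 50·q₀² = 49 − 50 = -1.
  k = 1: m = 7, d = 1, a = ⌊(7 + 7)/1⌋ = 14; p/q = (14·7 + 1)/(14·1 + 0) = 99/14; p² − 50·q² = 9801 − 9800 = 1.
  The first convergent with p² − 50·q² = 1 gives the fundamental solution (x₁, y₁) = (99, 14).
Step 2: Apply the recurrence (x_{n+1}, y_{n+1}) = (x₁x_n + 50y₁y_n, x₁y_n + y₁x_n) repeatedly.
  From (x_1, y_1) = (99, 14): x_2 = 99·99 + 50·14·14 = 19601; y_2 = 99·14 + 14·99 = 2772.
  From (x_2, y_2) = (19601, 2772): x_3 = 99·19601 + 50·14·2772 = 3880899; y_3 = 99·2772 + 14·19601 = 548842.
  From (x_3, y_3) = (3880899, 548842): x_4 = 99·3880899 + 50·14·548842 = 768398401; y_4 = 99·548842 + 14·3880899 = 108667944.
Step 3: Verify x_4² - 50·y_4² = 590436102659356801 - 590436102659356800 = 1 (should be 1). ✓

(x_1, y_1) = (99, 14); (x_4, y_4) = (768398401, 108667944).


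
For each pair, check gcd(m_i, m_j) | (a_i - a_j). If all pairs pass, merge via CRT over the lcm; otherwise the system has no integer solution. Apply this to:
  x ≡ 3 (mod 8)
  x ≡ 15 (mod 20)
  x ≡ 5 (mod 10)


Moduli 8, 20, 10 are not pairwise coprime, so CRT works modulo lcm(m_i) when all pairwise compatibility conditions hold.
Pairwise compatibility: gcd(m_i, m_j) must divide a_i - a_j for every pair.
Merge one congruence at a time:
  Start: x ≡ 3 (mod 8).
  Combine with x ≡ 15 (mod 20): gcd(8, 20) = 4; 15 - 3 = 12, which IS divisible by 4, so compatible.
    Write x = 3 + 8·t and substitute into x ≡ 15 (mod 20): 8·t ≡ 15 − 3 = 12 (mod 20).
    Divide the congruence (and modulus) by g = 4: 2·t ≡ 3 (mod 5).
    The inverse of 2 mod 5 is 3 (since 2·3 = 6 = 1·5 + 1), so t ≡ 3·3 = 9 ≡ 4 (mod 5).
    Then x = 3 + 8·4 = 35, valid modulo lcm(8, 20) = 40: x ≡ 35 (mod 40).
  Combine with x ≡ 5 (mod 10): gcd(40, 10) = 10; 5 - 35 = -30, which IS divisible by 10, so compatible.
    Write x = 35 + 40·t and substitute into x ≡ 5 (mod 10): 40·t ≡ 5 − 35 = -30 (mod 10).
    Divide the congruence (and modulus) by g = 10: 4·t ≡ -3 (mod 1).
    Modulo 1 every t works; take t = 0.
    Then x = 35 + 40·0 = 35, valid modulo lcm(40, 10) = 40: x ≡ 35 (mod 40).
Verify: 35 mod 8 = 3, 35 mod 20 = 15, 35 mod 10 = 5.

x ≡ 35 (mod 40).


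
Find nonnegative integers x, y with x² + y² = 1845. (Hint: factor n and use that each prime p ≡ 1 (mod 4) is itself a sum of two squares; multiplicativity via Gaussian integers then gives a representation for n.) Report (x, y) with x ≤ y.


Step 1: Factor n = 1845 = 3^2 · 5 · 41.
Step 2: Check the mod-4 condition on each prime factor: 3 ≡ 3 (mod 4), exponent 2 (must be even); 5 ≡ 1 (mod 4), exponent 1; 41 ≡ 1 (mod 4), exponent 1.
All primes ≡ 3 (mod 4) appear to even exponent (or don't appear), so by the two-squares theorem n IS expressible as a sum of two squares.
Step 3: Build a representation. Group n = k² · m with k = 3 and m = 5 · 41 = 205 (a product of primes ≡ 1 (mod 4)); a representation of m scales to one of n via (k·x)² + (k·y)² = k²(x² + y²). Each prime p ≡ 1 (mod 4) is itself a sum of two squares; find a² by testing p − a² for a perfect square:
  5: 5 − 1² = 4 = 2² ⇒ 5 = 1² + 2².
  41: 41 − 1² = 40, 41 − 2² = 37, 41 − 3² = 32, 41 − 4² = 25 = 5² ⇒ 41 = 4² + 5².
  Combine using the Brahmagupta–Fibonacci identity (a² + b²)(c² + d²) = (ac − bd)² + (ad + bc)² = (ac + bd)² + (ad − bc)²:
  5 · 41 = 205: from (1² + 2²)(4² + 5²), take (1·4 − 2·5, 1·5 + 2·4) = (4 − 10, 5 + 8) = (-6, 13); dropping signs (only squares matter) gives (6, 13); check 6² + 13² = 36 + 169 = 205 ✓.
  Scale by k = 3: (3·6, 3·13) = (18, 39).
Step 4: Order so x ≤ y and verify: 18² + 39² = 324 + 1521 = 1845 = n. ✓

n = 1845 = 18² + 39² (one valid representation with x ≤ y).


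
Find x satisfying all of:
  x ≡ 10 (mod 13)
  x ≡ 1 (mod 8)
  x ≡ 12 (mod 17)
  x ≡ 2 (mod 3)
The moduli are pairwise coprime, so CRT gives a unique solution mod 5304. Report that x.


Product of moduli M = 13 · 8 · 17 · 3 = 5304.
Merge one congruence at a time:
  Start: x ≡ 10 (mod 13).
  Combine with x ≡ 1 (mod 8); new modulus lcm = 104.
    Write x = 10 + 13·t and substitute into x ≡ 1 (mod 8): 13·t ≡ 1 − 10 = -9 (mod 8).
    Reduce coefficients mod 8: 5·t ≡ 7 (mod 8).
    The inverse of 5 mod 8 is 5 (since 5·5 = 25 = 3·8 + 1), so t ≡ 5·7 = 35 ≡ 3 (mod 8).
    Then x = 10 + 13·3 = 49, valid modulo lcm(13, 8) = 104: x ≡ 49 (mod 104).
  Combine with x ≡ 12 (mod 17); new modulus lcm = 1768.
    Write x = 49 + 104·t and substitute into x ≡ 12 (mod 17): 104·t ≡ 12 − 49 = -37 (mod 17).
    Reduce coefficients mod 17: 2·t ≡ 14 (mod 17).
    The inverse of 2 mod 17 is 9 (since 2·9 = 18 = 1·17 + 1), so t ≡ 9·14 = 126 ≡ 7 (mod 17).
    Then x = 49 + 104·7 = 777, valid modulo lcm(104, 17) = 1768: x ≡ 777 (mod 1768).
  Combine with x ≡ 2 (mod 3); new modulus lcm = 5304.
    Write x = 777 + 1768·t and substitute into x ≡ 2 (mod 3): 1768·t ≡ 2 − 777 = -775 (mod 3).
    Reduce coefficients mod 3: 1·t ≡ 2 (mod 3).
    So t ≡ 2 (mod 3).
    Then x = 777 + 1768·2 = 4313, valid modulo lcm(1768, 3) = 5304: x ≡ 4313 (mod 5304).
Verify against each original: 4313 mod 13 = 10, 4313 mod 8 = 1, 4313 mod 17 = 12, 4313 mod 3 = 2.

x ≡ 4313 (mod 5304).


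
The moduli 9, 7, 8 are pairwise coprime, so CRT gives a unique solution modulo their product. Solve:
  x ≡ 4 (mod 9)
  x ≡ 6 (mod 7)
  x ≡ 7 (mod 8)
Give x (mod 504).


Moduli 9, 7, 8 are pairwise coprime; by CRT there is a unique solution modulo M = 9 · 7 · 8 = 504.
Solve pairwise, accumulating the modulus:
  Start with x ≡ 4 (mod 9).
  Combine with x ≡ 6 (mod 7): since gcd(9, 7) = 1, we get a unique residue mod 63.
    Write x = 4 + 9·t and substitute into x ≡ 6 (mod 7): 9·t ≡ 6 − 4 = 2 (mod 7).
    Reduce coefficients mod 7: 2·t ≡ 2 (mod 7).
    The inverse of 2 mod 7 is 4 (since 2·4 = 8 = 1·7 + 1), so t ≡ 4·2 = 8 ≡ 1 (mod 7).
    Then x = 4 + 9·1 = 13, valid modulo lcm(9, 7) = 63: x ≡ 13 (mod 63).
  Combine with x ≡ 7 (mod 8): since gcd(63, 8) = 1, we get a unique residue mod 504.
    Write x = 13 + 63·t and substitute into x ≡ 7 (mod 8): 63·t ≡ 7 − 13 = -6 (mod 8).
    Reduce coefficients mod 8: 7·t ≡ 2 (mod 8).
    The inverse of 7 mod 8 is 7 (since 7·7 = 49 = 6·8 + 1), so t ≡ 7·2 = 14 ≡ 6 (mod 8).
    Then x = 13 + 63·6 = 391, valid modulo lcm(63, 8) = 504: x ≡ 391 (mod 504).
Verify: 391 mod 9 = 4 ✓, 391 mod 7 = 6 ✓, 391 mod 8 = 7 ✓.

x ≡ 391 (mod 504).


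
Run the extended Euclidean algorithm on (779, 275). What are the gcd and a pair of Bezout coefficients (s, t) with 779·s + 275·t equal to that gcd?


Euclidean algorithm on (779, 275) — divide until remainder is 0:
  779 = 2 · 275 + 229
  275 = 1 · 229 + 46
  229 = 4 · 46 + 45
  46 = 1 · 45 + 1
  45 = 45 · 1 + 0
gcd(779, 275) = 1.
Track Bezout coefficients alongside the remainders: start with r₀ = 779 = a·1 + b·0 (s = 1, t = 0) and r₁ = 275 = a·0 + b·1 (s = 0, t = 1); each new remainder r_{k+1} = r_{k-1} − q_k·r_k inherits s_{k+1} = s_{k-1} − q_k·s_k, t_{k+1} = t_{k-1} − q_k·t_k, so r_k = a·s_k + b·t_k at every step:
  q = 2: r = 229, s = 1 − 2·0 = 1, t = 0 − 2·1 = -2  (check: 779·1 + 275·(-2) = 229)
  q = 1: r = 46, s = 0 − 1·1 = -1, t = 1 − 1·(-2) = 3  (check: 779·(-1) + 275·3 = 46)
  q = 4: r = 45, s = 1 − 4·(-1) = 5, t = -2 − 4·3 = -14  (check: 779·5 + 275·(-14) = 45)
  q = 1: r = 1, s = -1 − 1·5 = -6, t = 3 − 1·(-14) = 17  (check: 779·(-6) + 275·17 = 1)
The row with r = 1 (the gcd) gives the Bezout coefficients s = -6, t = 17.
Result: 779 · (-6) + 275 · (17) = 1.

gcd(779, 275) = 1; s = -6, t = 17 (check: 779·(-6) + 275·17 = 1).


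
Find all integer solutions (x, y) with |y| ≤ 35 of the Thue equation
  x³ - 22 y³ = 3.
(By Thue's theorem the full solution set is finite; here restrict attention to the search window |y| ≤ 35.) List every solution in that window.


The equation is x³ - 22y³ = 3. For fixed y, x³ = 22·y³ + 3, so a solution requires the RHS to be a perfect cube.
Strategy: iterate y from -35 to 35, compute RHS = 22·y³ + 3, and check whether it is a (positive or negative) perfect cube.
Check small values of y:
  y = 0: RHS = 3 is not a perfect cube.
  y = 1: RHS = 25 is not a perfect cube.
  y = -1: RHS = -19 is not a perfect cube.
  y = 2: RHS = 179 is not a perfect cube.
  y = -2: RHS = -173 is not a perfect cube.
  y = 3: RHS = 597 is not a perfect cube.
  y = -3: RHS = -591 is not a perfect cube.
Continuing the search up to |y| = 35 finds no solutions either.
No (x, y) in the scanned range satisfies the equation.

No integer solutions with |y| ≤ 35.


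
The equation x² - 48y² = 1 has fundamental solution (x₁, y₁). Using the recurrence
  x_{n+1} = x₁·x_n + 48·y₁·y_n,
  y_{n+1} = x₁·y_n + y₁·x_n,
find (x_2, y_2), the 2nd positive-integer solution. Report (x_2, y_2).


Step 1: Find the fundamental solution (x₁, y₁) of x² - 48y² = 1.
  Expand √48 as a continued fraction. a₀ = ⌊√48⌋ = 6; iterate m_{k+1} = d_k·a_k − m_k, d_{k+1} = (48 − m_{k+1}²)/d_k, a_{k+1} = ⌊(a₀ + m_{k+1})/d_{k+1}⌋ (starting m₀ = 0, d₀ = 1), with convergents p_k = a_k·p_{k-1} + p_{k-2}, q_k = a_k·q_{k-1} + q_{k-2} (p₋₁ = 1, q₋₁ = 0):
  k = 0: a₀ = 6; p₀/q₀ = 6/1; p₀² − 48·q₀² = 36 − 48 = -12.
  k = 1: m = 6, d = 12, a = ⌊(6 + 6)/12⌋ = 1; p/q = (1·6 + 1)/(1·1 + 0) = 7/1; p² − 48·q² = 49 − 48 = 1.
  The first convergent with p² − 48·q² = 1 gives the fundamental solution (x₁, y₁) = (7, 1).
Step 2: Apply the recurrence (x_{n+1}, y_{n+1}) = (x₁x_n + 48y₁y_n, x₁y_n + y₁x_n) repeatedly.
  From (x_1, y_1) = (7, 1): x_2 = 7·7 + 48·1·1 = 97; y_2 = 7·1 + 1·7 = 14.
Step 3: Verify x_2² - 48·y_2² = 9409 - 9408 = 1 (should be 1). ✓

(x_1, y_1) = (7, 1); (x_2, y_2) = (97, 14).


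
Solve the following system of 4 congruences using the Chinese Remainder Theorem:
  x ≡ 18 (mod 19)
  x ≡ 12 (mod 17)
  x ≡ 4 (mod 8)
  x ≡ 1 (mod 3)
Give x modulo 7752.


Product of moduli M = 19 · 17 · 8 · 3 = 7752.
Merge one congruence at a time:
  Start: x ≡ 18 (mod 19).
  Combine with x ≡ 12 (mod 17); new modulus lcm = 323.
    Write x = 18 + 19·t and substitute into x ≡ 12 (mod 17): 19·t ≡ 12 − 18 = -6 (mod 17).
    Reduce coefficients mod 17: 2·t ≡ 11 (mod 17).
    The inverse of 2 mod 17 is 9 (since 2·9 = 18 = 1·17 + 1), so t ≡ 9·11 = 99 ≡ 14 (mod 17).
    Then x = 18 + 19·14 = 284, valid modulo lcm(19, 17) = 323: x ≡ 284 (mod 323).
  Combine with x ≡ 4 (mod 8); new modulus lcm = 2584.
    Write x = 284 + 323·t and substitute into x ≡ 4 (mod 8): 323·t ≡ 4 − 284 = -280 (mod 8).
    Reduce coefficients mod 8: 3·t ≡ 0 (mod 8).
    The inverse of 3 mod 8 is 3 (since 3·3 = 9 = 1·8 + 1), so t ≡ 3·0 = 0 ≡ 0 (mod 8).
    Then x = 284 + 323·0 = 284, valid modulo lcm(323, 8) = 2584: x ≡ 284 (mod 2584).
  Combine with x ≡ 1 (mod 3); new modulus lcm = 7752.
    Write x = 284 + 2584·t and substitute into x ≡ 1 (mod 3): 2584·t ≡ 1 − 284 = -283 (mod 3).
    Reduce coefficients mod 3: 1·t ≡ 2 (mod 3).
    So t ≡ 2 (mod 3).
    Then x = 284 + 2584·2 = 5452, valid modulo lcm(2584, 3) = 7752: x ≡ 5452 (mod 7752).
Verify against each original: 5452 mod 19 = 18, 5452 mod 17 = 12, 5452 mod 8 = 4, 5452 mod 3 = 1.

x ≡ 5452 (mod 7752).


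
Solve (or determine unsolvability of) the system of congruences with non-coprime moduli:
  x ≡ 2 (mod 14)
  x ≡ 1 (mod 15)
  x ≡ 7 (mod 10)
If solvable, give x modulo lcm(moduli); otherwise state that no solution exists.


Moduli 14, 15, 10 are not pairwise coprime, so CRT works modulo lcm(m_i) when all pairwise compatibility conditions hold.
Pairwise compatibility: gcd(m_i, m_j) must divide a_i - a_j for every pair.
Merge one congruence at a time:
  Start: x ≡ 2 (mod 14).
  Combine with x ≡ 1 (mod 15): gcd(14, 15) = 1; 1 - 2 = -1, which IS divisible by 1, so compatible.
    Write x = 2 + 14·t and substitute into x ≡ 1 (mod 15): 14·t ≡ 1 − 2 = -1 (mod 15).
    Reduce coefficients mod 15: 14·t ≡ 14 (mod 15).
    The inverse of 14 mod 15 is 14 (since 14·14 = 196 = 13·15 + 1), so t ≡ 14·14 = 196 ≡ 1 (mod 15).
    Then x = 2 + 14·1 = 16, valid modulo lcm(14, 15) = 210: x ≡ 16 (mod 210).
  Combine with x ≡ 7 (mod 10): gcd(210, 10) = 10, and 7 - 16 = -9 is NOT divisible by 10.
    ⇒ system is inconsistent (no integer solution).

No solution (the system is inconsistent).


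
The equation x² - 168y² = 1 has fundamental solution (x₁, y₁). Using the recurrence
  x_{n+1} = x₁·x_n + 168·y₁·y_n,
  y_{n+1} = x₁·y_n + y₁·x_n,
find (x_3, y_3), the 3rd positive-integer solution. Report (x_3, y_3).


Step 1: Find the fundamental solution (x₁, y₁) of x² - 168y² = 1.
  Expand √168 as a continued fraction. a₀ = ⌊√168⌋ = 12; iterate m_{k+1} = d_k·a_k − m_k, d_{k+1} = (168 − m_{k+1}²)/d_k, a_{k+1} = ⌊(a₀ + m_{k+1})/d_{k+1}⌋ (starting m₀ = 0, d₀ = 1), with convergents p_k = a_k·p_{k-1} + p_{k-2}, q_k = a_k·q_{k-1} + q_{k-2} (p₋₁ = 1, q₋₁ = 0):
  k = 0: a₀ = 12; p₀/q₀ = 12/1; p₀² − 168·q₀² = 144 − 168 = -24.
  k = 1: m = 12, d = 24, a = ⌊(12 + 12)/24⌋ = 1; p/q = (1·12 + 1)/(1·1 + 0) = 13/1; p² − 168·q² = 169 − 168 = 1.
  The first convergent with p² − 168·q² = 1 gives the fundamental solution (x₁, y₁) = (13, 1).
Step 2: Apply the recurrence (x_{n+1}, y_{n+1}) = (x₁x_n + 168y₁y_n, x₁y_n + y₁x_n) repeatedly.
  From (x_1, y_1) = (13, 1): x_2 = 13·13 + 168·1·1 = 337; y_2 = 13·1 + 1·13 = 26.
  From (x_2, y_2) = (337, 26): x_3 = 13·337 + 168·1·26 = 8749; y_3 = 13·26 + 1·337 = 675.
Step 3: Verify x_3² - 168·y_3² = 76545001 - 76545000 = 1 (should be 1). ✓

(x_1, y_1) = (13, 1); (x_3, y_3) = (8749, 675).


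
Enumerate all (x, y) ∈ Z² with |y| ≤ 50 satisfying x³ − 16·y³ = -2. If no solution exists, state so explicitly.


The equation is x³ - 16y³ = -2. For fixed y, x³ = 16·y³ − 2, so a solution requires the RHS to be a perfect cube.
Strategy: iterate y from -50 to 50, compute RHS = 16·y³ − 2, and check whether it is a (positive or negative) perfect cube.
Check small values of y:
  y = 0: RHS = -2 is not a perfect cube.
  y = 1: RHS = 14 is not a perfect cube.
  y = -1: RHS = -18 is not a perfect cube.
  y = 2: RHS = 126 is not a perfect cube.
  y = -2: RHS = -130 is not a perfect cube.
  y = 3: RHS = 430 is not a perfect cube.
  y = -3: RHS = -434 is not a perfect cube.
Continuing the search up to |y| = 50 finds no solutions either.
No (x, y) in the scanned range satisfies the equation.

No integer solutions with |y| ≤ 50.


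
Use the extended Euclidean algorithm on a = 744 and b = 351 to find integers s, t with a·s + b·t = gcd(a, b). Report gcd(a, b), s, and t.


Euclidean algorithm on (744, 351) — divide until remainder is 0:
  744 = 2 · 351 + 42
  351 = 8 · 42 + 15
  42 = 2 · 15 + 12
  15 = 1 · 12 + 3
  12 = 4 · 3 + 0
gcd(744, 351) = 3.
Track Bezout coefficients alongside the remainders: start with r₀ = 744 = a·1 + b·0 (s = 1, t = 0) and r₁ = 351 = a·0 + b·1 (s = 0, t = 1); each new remainder r_{k+1} = r_{k-1} − q_k·r_k inherits s_{k+1} = s_{k-1} − q_k·s_k, t_{k+1} = t_{k-1} − q_k·t_k, so r_k = a·s_k + b·t_k at every step:
  q = 2: r = 42, s = 1 − 2·0 = 1, t = 0 − 2·1 = -2  (check: 744·1 + 351·(-2) = 42)
  q = 8: r = 15, s = 0 − 8·1 = -8, t = 1 − 8·(-2) = 17  (check: 744·(-8) + 351·17 = 15)
  q = 2: r = 12, s = 1 − 2·(-8) = 17, t = -2 − 2·17 = -36  (check: 744·17 + 351·(-36) = 12)
  q = 1: r = 3, s = -8 − 1·17 = -25, t = 17 − 1·(-36) = 53  (check: 744·(-25) + 351·53 = 3)
The row with r = 3 (the gcd) gives the Bezout coefficients s = -25, t = 53.
Result: 744 · (-25) + 351 · (53) = 3.

gcd(744, 351) = 3; s = -25, t = 53 (check: 744·(-25) + 351·53 = 3).


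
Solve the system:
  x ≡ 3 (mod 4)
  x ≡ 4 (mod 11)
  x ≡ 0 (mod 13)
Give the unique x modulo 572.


Moduli 4, 11, 13 are pairwise coprime; by CRT there is a unique solution modulo M = 4 · 11 · 13 = 572.
Solve pairwise, accumulating the modulus:
  Start with x ≡ 3 (mod 4).
  Combine with x ≡ 4 (mod 11): since gcd(4, 11) = 1, we get a unique residue mod 44.
    Write x = 3 + 4·t and substitute into x ≡ 4 (mod 11): 4·t ≡ 4 − 3 = 1 (mod 11).
    The inverse of 4 mod 11 is 3 (since 4·3 = 12 = 1·11 + 1), so t ≡ 3·1 = 3 ≡ 3 (mod 11).
    Then x = 3 + 4·3 = 15, valid modulo lcm(4, 11) = 44: x ≡ 15 (mod 44).
  Combine with x ≡ 0 (mod 13): since gcd(44, 13) = 1, we get a unique residue mod 572.
    Write x = 15 + 44·t and substitute into x ≡ 0 (mod 13): 44·t ≡ 0 − 15 = -15 (mod 13).
    Reduce coefficients mod 13: 5·t ≡ 11 (mod 13).
    The inverse of 5 mod 13 is 8 (since 5·8 = 40 = 3·13 + 1), so t ≡ 8·11 = 88 ≡ 10 (mod 13).
    Then x = 15 + 44·10 = 455, valid modulo lcm(44, 13) = 572: x ≡ 455 (mod 572).
Verify: 455 mod 4 = 3 ✓, 455 mod 11 = 4 ✓, 455 mod 13 = 0 ✓.

x ≡ 455 (mod 572).


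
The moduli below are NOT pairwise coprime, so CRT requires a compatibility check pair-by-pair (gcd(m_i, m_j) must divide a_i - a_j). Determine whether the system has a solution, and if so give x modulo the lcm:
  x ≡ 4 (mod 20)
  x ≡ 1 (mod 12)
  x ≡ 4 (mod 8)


Moduli 20, 12, 8 are not pairwise coprime, so CRT works modulo lcm(m_i) when all pairwise compatibility conditions hold.
Pairwise compatibility: gcd(m_i, m_j) must divide a_i - a_j for every pair.
Merge one congruence at a time:
  Start: x ≡ 4 (mod 20).
  Combine with x ≡ 1 (mod 12): gcd(20, 12) = 4, and 1 - 4 = -3 is NOT divisible by 4.
    ⇒ system is inconsistent (no integer solution).

No solution (the system is inconsistent).


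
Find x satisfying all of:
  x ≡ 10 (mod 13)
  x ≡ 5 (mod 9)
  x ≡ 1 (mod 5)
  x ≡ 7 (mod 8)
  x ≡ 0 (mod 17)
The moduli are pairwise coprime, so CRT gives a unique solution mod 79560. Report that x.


Product of moduli M = 13 · 9 · 5 · 8 · 17 = 79560.
Merge one congruence at a time:
  Start: x ≡ 10 (mod 13).
  Combine with x ≡ 5 (mod 9); new modulus lcm = 117.
    Write x = 10 + 13·t and substitute into x ≡ 5 (mod 9): 13·t ≡ 5 − 10 = -5 (mod 9).
    Reduce coefficients mod 9: 4·t ≡ 4 (mod 9).
    The inverse of 4 mod 9 is 7 (since 4·7 = 28 = 3·9 + 1), so t ≡ 7·4 = 28 ≡ 1 (mod 9).
    Then x = 10 + 13·1 = 23, valid modulo lcm(13, 9) = 117: x ≡ 23 (mod 117).
  Combine with x ≡ 1 (mod 5); new modulus lcm = 585.
    Write x = 23 + 117·t and substitute into x ≡ 1 (mod 5): 117·t ≡ 1 − 23 = -22 (mod 5).
    Reduce coefficients mod 5: 2·t ≡ 3 (mod 5).
    The inverse of 2 mod 5 is 3 (since 2·3 = 6 = 1·5 + 1), so t ≡ 3·3 = 9 ≡ 4 (mod 5).
    Then x = 23 + 117·4 = 491, valid modulo lcm(117, 5) = 585: x ≡ 491 (mod 585).
  Combine with x ≡ 7 (mod 8); new modulus lcm = 4680.
    Write x = 491 + 585·t and substitute into x ≡ 7 (mod 8): 585·t ≡ 7 − 491 = -484 (mod 8).
    Reduce coefficients mod 8: 1·t ≡ 4 (mod 8).
    So t ≡ 4 (mod 8).
    Then x = 491 + 585·4 = 2831, valid modulo lcm(585, 8) = 4680: x ≡ 2831 (mod 4680).
  Combine with x ≡ 0 (mod 17); new modulus lcm = 79560.
    Write x = 2831 + 4680·t and substitute into x ≡ 0 (mod 17): 4680·t ≡ 0 − 2831 = -2831 (mod 17).
    Reduce coefficients mod 17: 5·t ≡ 8 (mod 17).
    The inverse of 5 mod 17 is 7 (since 5·7 = 35 = 2·17 + 1), so t ≡ 7·8 = 56 ≡ 5 (mod 17).
    Then x = 2831 + 4680·5 = 26231, valid modulo lcm(4680, 17) = 79560: x ≡ 26231 (mod 79560).
Verify against each original: 26231 mod 13 = 10, 26231 mod 9 = 5, 26231 mod 5 = 1, 26231 mod 8 = 7, 26231 mod 17 = 0.

x ≡ 26231 (mod 79560).


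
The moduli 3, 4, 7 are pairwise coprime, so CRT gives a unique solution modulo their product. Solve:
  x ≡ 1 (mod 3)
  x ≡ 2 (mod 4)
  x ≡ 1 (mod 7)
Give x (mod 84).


Moduli 3, 4, 7 are pairwise coprime; by CRT there is a unique solution modulo M = 3 · 4 · 7 = 84.
Solve pairwise, accumulating the modulus:
  Start with x ≡ 1 (mod 3).
  Combine with x ≡ 2 (mod 4): since gcd(3, 4) = 1, we get a unique residue mod 12.
    Write x = 1 + 3·t and substitute into x ≡ 2 (mod 4): 3·t ≡ 2 − 1 = 1 (mod 4).
    The inverse of 3 mod 4 is 3 (since 3·3 = 9 = 2·4 + 1), so t ≡ 3·1 = 3 ≡ 3 (mod 4).
    Then x = 1 + 3·3 = 10, valid modulo lcm(3, 4) = 12: x ≡ 10 (mod 12).
  Combine with x ≡ 1 (mod 7): since gcd(12, 7) = 1, we get a unique residue mod 84.
    Write x = 10 + 12·t and substitute into x ≡ 1 (mod 7): 12·t ≡ 1 − 10 = -9 (mod 7).
    Reduce coefficients mod 7: 5·t ≡ 5 (mod 7).
    The inverse of 5 mod 7 is 3 (since 5·3 = 15 = 2·7 + 1), so t ≡ 3·5 = 15 ≡ 1 (mod 7).
    Then x = 10 + 12·1 = 22, valid modulo lcm(12, 7) = 84: x ≡ 22 (mod 84).
Verify: 22 mod 3 = 1 ✓, 22 mod 4 = 2 ✓, 22 mod 7 = 1 ✓.

x ≡ 22 (mod 84).


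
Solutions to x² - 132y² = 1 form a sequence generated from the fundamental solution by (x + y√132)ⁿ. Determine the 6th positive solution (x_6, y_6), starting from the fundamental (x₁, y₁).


Step 1: Find the fundamental solution (x₁, y₁) of x² - 132y² = 1.
  Expand √132 as a continued fraction. a₀ = ⌊√132⌋ = 11; iterate m_{k+1} = d_k·a_k − m_k, d_{k+1} = (132 − m_{k+1}²)/d_k, a_{k+1} = ⌊(a₀ + m_{k+1})/d_{k+1}⌋ (starting m₀ = 0, d₀ = 1), with convergents p_k = a_k·p_{k-1} + p_{k-2}, q_k = a_k·q_{k-1} + q_{k-2} (p₋₁ = 1, q₋₁ = 0):
  k = 0: a₀ = 11; p₀/q₀ = 11/1; p₀² − 132·q₀² = 121 − 132 = -11.
  k = 1: m = 11, d = 11, a = ⌊(11 + 11)/11⌋ = 2; p/q = (2·11 + 1)/(2·1 + 0) = 23/2; p² − 132·q² = 529 − 528 = 1.
  The first convergent with p² − 132·q² = 1 gives the fundamental solution (x₁, y₁) = (23, 2).
Step 2: Apply the recurrence (x_{n+1}, y_{n+1}) = (x₁x_n + 132y₁y_n, x₁y_n + y₁x_n) repeatedly.
  From (x_1, y_1) = (23, 2): x_2 = 23·23 + 132·2·2 = 1057; y_2 = 23·2 + 2·23 = 92.
  From (x_2, y_2) = (1057, 92): x_3 = 23·1057 + 132·2·92 = 48599; y_3 = 23·92 + 2·1057 = 4230.
  From (x_3, y_3) = (48599, 4230): x_4 = 23·48599 + 132·2·4230 = 2234497; y_4 = 23·4230 + 2·48599 = 194488.
  From (x_4, y_4) = (2234497, 194488): x_5 = 23·2234497 + 132·2·194488 = 102738263; y_5 = 23·194488 + 2·2234497 = 8942218.
  From (x_5, y_5) = (102738263, 8942218): x_6 = 23·102738263 + 132·2·8942218 = 4723725601; y_6 = 23·8942218 + 2·102738263 = 411147540.
Step 3: Verify x_6² - 132·y_6² = 22313583553542811201 - 22313583553542811200 = 1 (should be 1). ✓

(x_1, y_1) = (23, 2); (x_6, y_6) = (4723725601, 411147540).
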